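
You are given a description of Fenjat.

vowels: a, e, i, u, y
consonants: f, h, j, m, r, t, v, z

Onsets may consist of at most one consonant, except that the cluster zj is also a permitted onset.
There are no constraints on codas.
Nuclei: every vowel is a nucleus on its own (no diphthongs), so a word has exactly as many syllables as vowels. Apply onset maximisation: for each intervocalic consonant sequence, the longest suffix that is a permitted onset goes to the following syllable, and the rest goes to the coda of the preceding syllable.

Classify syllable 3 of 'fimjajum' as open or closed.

closed

The vowels are i, a, u — 3 nuclei, so 3 syllables.
Between /i/ (V1) and /a/ (V2): /mj/ splits as /m/ + /j/ (/j/ is the longest suffix that is a licit onset).
Between /a/ (V2) and /u/ (V3): /j/ is a single consonant, so it becomes the next onset.
Syllabification: fim.ja.jum.
Syllable 3 is /jum/ with coda /m/, so it is closed.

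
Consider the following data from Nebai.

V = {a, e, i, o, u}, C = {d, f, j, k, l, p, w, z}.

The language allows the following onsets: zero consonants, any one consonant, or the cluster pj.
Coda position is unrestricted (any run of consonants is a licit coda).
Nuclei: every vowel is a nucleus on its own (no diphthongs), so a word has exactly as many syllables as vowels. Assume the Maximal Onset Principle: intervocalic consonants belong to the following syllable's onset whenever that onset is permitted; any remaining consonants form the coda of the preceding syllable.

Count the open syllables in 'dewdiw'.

0

The vowels are e, i — 2 nuclei, so 2 syllables.
Between /e/ (V1) and /i/ (V2): /wd/ splits as /w/ + /d/ (/d/ is the longest suffix that is a licit onset).
Putting it together: dew.diw.
Classifying each syllable: /dew/ (closed), /diw/ (closed).
Open syllables: 0.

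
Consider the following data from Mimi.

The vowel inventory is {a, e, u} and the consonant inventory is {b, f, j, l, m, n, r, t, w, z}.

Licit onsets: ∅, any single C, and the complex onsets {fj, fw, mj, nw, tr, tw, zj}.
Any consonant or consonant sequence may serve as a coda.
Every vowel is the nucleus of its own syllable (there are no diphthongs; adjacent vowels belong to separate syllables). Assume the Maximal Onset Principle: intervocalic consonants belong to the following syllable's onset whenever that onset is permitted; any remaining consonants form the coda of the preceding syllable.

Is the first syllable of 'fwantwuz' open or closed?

closed

The vowels are a, u — 2 nuclei, so 2 syllables.
V1 /a/ – V2 /u/: /ntw/ — longest licit onset from the right is /tw/, leaving /n/ as coda.
Result: fwan.twuz.
Syllable 1 is /fwan/ with coda /n/, so it is closed.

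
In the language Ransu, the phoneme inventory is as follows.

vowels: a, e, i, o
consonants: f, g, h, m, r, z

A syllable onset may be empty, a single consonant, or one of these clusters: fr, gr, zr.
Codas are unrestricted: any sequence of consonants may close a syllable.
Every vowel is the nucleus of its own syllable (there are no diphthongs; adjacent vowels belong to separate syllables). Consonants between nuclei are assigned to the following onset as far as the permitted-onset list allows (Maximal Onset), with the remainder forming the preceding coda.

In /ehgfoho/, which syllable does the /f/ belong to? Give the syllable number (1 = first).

2

The vowels are e, o, o — 3 nuclei, so 3 syllables.
σ1/σ2 boundary: cluster /hgf/ — the longest permitted-onset suffix is /f/; onset = /f/, preceding coda = /hg/.
σ2/σ3 boundary: /h/ is a single consonant, so it becomes the next onset.
Putting it together: ehg.fo.ho.
The /f/ is in the onset of syllable 2 (/fo/).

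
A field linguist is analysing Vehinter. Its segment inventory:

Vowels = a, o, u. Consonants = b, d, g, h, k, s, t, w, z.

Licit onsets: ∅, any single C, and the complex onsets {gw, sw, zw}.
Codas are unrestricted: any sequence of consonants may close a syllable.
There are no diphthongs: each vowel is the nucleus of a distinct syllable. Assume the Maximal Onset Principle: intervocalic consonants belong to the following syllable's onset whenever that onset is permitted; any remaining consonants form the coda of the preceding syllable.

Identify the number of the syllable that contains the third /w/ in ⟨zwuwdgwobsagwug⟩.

Vowels present: u, o, a, u; each is a nucleus, giving 4 syllables.
V1 /u/ – V2 /o/: /wdgw/ splits as /wd/ + /gw/ (/gw/ is the longest suffix that is a licit onset).
V2 /o/ – V3 /a/: /bs/; trying suffixes from longest down, /s/ is the first permitted one, so coda /b/ | onset /s/.
V3 /a/ – V4 /u/: cluster /gw/ — /gw/ is itself a permitted onset, so the whole cluster goes right; preceding coda = ∅.
Syllabification: zwuwd.gwob.sa.gwug.
The third /w/ is in the onset of syllable 2 (/gwob/).

2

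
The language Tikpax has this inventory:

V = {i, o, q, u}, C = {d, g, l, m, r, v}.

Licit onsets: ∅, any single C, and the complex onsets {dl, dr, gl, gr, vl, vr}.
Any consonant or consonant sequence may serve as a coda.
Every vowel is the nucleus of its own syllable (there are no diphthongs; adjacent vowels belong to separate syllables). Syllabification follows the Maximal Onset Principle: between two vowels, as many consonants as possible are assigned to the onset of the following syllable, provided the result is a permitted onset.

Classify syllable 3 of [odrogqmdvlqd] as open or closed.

closed

Vowels present: o, o, q, q; each is a nucleus, giving 4 syllables.
σ1/σ2 boundary: /dr/ is a licit onset in full, so it all attaches to the next syllable.
σ2/σ3 boundary: just /g/ — single C goes to the following onset.
σ3/σ4 boundary: /mdvl/; trying suffixes from longest down, /vl/ is the first permitted one, so coda /md/ | onset /vl/.
Putting it together: o.dro.gqmd.vlqd.
Syllable 3 is /gqmd/ with coda /md/, so it is closed.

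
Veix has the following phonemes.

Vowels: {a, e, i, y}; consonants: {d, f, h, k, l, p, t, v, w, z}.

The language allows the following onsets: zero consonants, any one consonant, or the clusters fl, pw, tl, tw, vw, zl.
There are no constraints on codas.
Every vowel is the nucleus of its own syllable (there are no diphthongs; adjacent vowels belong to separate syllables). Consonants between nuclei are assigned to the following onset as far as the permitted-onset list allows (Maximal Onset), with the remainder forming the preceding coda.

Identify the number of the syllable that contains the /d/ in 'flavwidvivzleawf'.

Nuclei (vowels): a, i, i, e, a → 5 syllables.
σ1/σ2 boundary: cluster /vw/ — /vw/ is itself a permitted onset, so the whole cluster goes right; preceding coda = ∅.
σ2/σ3 boundary: /dv/ — longest licit onset from the right is /v/, leaving /d/ as coda.
σ3/σ4 boundary: cluster /vzl/ — the longest permitted-onset suffix is /zl/; onset = /zl/, preceding coda = /v/.
σ4/σ5 boundary: no consonants, so the boundary falls immediately after /e/.
Syllabification: fla.vwid.viv.zle.awf.
The /d/ is in the coda of syllable 2 (/vwid/).

2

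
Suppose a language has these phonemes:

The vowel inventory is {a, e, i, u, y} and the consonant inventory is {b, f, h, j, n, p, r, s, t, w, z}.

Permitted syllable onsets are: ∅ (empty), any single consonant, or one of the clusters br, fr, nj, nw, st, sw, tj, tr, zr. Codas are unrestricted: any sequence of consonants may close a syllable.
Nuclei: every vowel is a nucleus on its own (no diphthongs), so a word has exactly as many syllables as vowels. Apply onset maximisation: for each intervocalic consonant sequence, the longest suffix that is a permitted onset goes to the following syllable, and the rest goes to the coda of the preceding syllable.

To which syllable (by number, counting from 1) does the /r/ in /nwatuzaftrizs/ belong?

Nuclei (vowels): a, u, a, i → 4 syllables.
/a…u/ gap (V1→V2): /t/ → onset of the next syllable (single consonants are always licit onsets).
/u…a/ gap (V2→V3): /z/ → onset of the next syllable (single consonants are always licit onsets).
/a…i/ gap (V3→V4): /ftr/ splits as /f/ + /tr/ (/tr/ is the longest suffix that is a licit onset).
Putting it together: nwa.tu.zaf.trizs.
The /r/ is in the onset of syllable 4 (/trizs/).

4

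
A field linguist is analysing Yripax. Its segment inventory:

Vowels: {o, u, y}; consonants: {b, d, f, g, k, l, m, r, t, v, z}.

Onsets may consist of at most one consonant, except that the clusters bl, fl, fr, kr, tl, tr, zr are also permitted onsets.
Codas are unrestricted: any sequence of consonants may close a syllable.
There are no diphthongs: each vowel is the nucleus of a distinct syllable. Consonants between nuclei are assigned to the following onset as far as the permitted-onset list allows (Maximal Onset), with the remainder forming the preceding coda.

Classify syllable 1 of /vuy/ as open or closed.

open

Vowels present: u, y; each is a nucleus, giving 2 syllables.
Between /u/ (V1) and /y/ (V2): no consonants, so the boundary falls immediately after /u/.
Result: vu.y.
Syllable 1 is /vu/; it ends in its nucleus with no coda, so it is open.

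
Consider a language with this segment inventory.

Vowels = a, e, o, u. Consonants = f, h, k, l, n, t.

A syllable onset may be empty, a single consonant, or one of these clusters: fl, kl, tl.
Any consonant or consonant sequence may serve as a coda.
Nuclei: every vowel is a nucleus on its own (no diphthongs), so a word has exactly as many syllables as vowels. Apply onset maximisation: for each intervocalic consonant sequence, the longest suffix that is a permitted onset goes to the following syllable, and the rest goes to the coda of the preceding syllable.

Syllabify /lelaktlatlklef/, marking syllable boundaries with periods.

The vowels are e, a, a, e — 4 nuclei, so 4 syllables.
Between /e/ (V1) and /a/ (V2): /l/ is a single consonant, so it becomes the next onset.
Between /a/ (V2) and /a/ (V3): /ktl/; trying suffixes from longest down, /tl/ is the first permitted one, so coda /k/ | onset /tl/.
Between /a/ (V3) and /e/ (V4): /tlkl/ splits as /tl/ + /kl/ (/kl/ is the longest suffix that is a licit onset).

le.lak.tlatl.klef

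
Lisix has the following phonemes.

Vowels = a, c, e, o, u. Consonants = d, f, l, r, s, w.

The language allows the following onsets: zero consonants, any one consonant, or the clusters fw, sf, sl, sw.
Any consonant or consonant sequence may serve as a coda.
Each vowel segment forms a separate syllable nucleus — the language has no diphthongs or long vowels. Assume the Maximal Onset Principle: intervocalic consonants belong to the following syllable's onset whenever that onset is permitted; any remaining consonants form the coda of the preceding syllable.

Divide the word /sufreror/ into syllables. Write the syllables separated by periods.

suf.re.ror

The vowels are u, e, o — 3 nuclei, so 3 syllables.
/u…e/ gap (V1→V2): /fr/; trying suffixes from longest down, /r/ is the first permitted one, so coda /f/ | onset /r/.
/e…o/ gap (V2→V3): just /r/ — single C goes to the following onset.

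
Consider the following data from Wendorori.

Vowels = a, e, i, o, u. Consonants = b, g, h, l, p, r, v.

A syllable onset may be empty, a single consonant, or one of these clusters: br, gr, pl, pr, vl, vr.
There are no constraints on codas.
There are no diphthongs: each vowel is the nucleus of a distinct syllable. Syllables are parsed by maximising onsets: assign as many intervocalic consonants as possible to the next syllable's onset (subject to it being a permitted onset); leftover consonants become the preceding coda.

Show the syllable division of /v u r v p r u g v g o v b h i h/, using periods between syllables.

vurv.prugv.govb.hih

Vowels present: u, u, o, i; each is a nucleus, giving 4 syllables.
/u…u/ gap (V1→V2): /rvpr/ splits as /rv/ + /pr/ (/pr/ is the longest suffix that is a licit onset).
/u…o/ gap (V2→V3): /gvg/ splits as /gv/ + /g/ (/g/ is the longest suffix that is a licit onset).
/o…i/ gap (V3→V4): /vbh/; trying suffixes from longest down, /h/ is the first permitted one, so coda /vb/ | onset /h/.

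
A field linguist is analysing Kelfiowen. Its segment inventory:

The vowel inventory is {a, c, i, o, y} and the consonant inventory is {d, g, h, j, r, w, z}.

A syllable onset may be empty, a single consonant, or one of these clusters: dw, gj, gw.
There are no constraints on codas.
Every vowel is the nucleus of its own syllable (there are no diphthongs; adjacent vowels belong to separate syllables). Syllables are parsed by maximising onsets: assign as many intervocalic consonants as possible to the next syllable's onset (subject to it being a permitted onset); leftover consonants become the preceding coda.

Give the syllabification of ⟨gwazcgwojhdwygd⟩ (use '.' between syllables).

Vowels present: a, c, o, y; each is a nucleus, giving 4 syllables.
V1 /a/ – V2 /c/: just /z/ — single C goes to the following onset.
V2 /c/ – V3 /o/: /gw/ is a licit onset in full, so it all attaches to the next syllable.
V3 /o/ – V4 /y/: /jhdw/ splits as /jh/ + /dw/ (/dw/ is the longest suffix that is a licit onset).

gwa.zc.gwojh.dwygd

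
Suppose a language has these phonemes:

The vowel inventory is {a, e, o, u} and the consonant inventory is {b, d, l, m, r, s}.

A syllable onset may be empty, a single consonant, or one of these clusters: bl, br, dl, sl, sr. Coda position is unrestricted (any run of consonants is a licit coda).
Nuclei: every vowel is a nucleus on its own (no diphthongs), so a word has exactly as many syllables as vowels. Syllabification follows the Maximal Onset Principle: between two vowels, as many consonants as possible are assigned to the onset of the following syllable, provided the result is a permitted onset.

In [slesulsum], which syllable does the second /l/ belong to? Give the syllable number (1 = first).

2

Nuclei (vowels): e, u, u → 3 syllables.
V1 /e/ – V2 /u/: just /s/ — single C goes to the following onset.
V2 /u/ – V3 /u/: /ls/ splits as /l/ + /s/ (/s/ is the longest suffix that is a licit onset).
Putting it together: sle.sul.sum.
The second /l/ is in the coda of syllable 2 (/sul/).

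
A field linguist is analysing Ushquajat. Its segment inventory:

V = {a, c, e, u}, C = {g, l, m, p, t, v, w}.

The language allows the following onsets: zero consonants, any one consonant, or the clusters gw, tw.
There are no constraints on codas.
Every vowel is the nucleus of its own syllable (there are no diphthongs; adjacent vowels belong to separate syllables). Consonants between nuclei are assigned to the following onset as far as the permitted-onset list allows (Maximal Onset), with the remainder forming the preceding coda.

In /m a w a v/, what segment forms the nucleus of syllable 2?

Nuclei (vowels): a, a → 2 syllables.
The second nucleus (vowel 2 from the left) is /a/.

a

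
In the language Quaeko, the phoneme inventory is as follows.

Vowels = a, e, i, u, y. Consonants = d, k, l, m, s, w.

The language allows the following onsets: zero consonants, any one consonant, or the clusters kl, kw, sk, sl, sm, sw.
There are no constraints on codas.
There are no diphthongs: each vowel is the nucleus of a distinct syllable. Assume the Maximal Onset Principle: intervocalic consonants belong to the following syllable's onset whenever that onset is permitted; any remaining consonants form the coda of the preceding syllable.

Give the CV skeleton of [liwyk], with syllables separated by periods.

CV.CVC

Nuclei (vowels): i, y → 2 syllables.
σ1/σ2 boundary: /w/ → onset of the next syllable (single consonants are always licit onsets).
Result: li.wyk.
Mapping each syllable to C/V: /li/ → CV, /wyk/ → CVC.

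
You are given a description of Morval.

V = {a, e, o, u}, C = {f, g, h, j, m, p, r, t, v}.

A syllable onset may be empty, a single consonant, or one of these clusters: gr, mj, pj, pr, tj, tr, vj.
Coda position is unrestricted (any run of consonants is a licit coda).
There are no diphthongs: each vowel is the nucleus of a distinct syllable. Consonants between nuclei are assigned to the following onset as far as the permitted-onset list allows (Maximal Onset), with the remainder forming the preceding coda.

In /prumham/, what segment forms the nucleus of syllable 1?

Nuclei (vowels): u, a → 2 syllables.
The first nucleus (vowel 1 from the left) is /u/.

u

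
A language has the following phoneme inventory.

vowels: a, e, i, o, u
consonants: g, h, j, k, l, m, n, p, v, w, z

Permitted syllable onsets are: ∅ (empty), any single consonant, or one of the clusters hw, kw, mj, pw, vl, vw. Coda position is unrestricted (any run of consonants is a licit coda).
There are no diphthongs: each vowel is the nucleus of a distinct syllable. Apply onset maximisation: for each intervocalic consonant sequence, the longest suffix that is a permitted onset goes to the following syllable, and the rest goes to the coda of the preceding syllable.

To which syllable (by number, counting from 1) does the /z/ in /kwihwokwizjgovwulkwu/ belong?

3

The vowels are i, o, i, o, u, u — 6 nuclei, so 6 syllables.
σ1/σ2 boundary: cluster /hw/ — /hw/ is itself a permitted onset, so the whole cluster goes right; preceding coda = ∅.
σ2/σ3 boundary: /kw/ is a licit onset in full, so it all attaches to the next syllable.
σ3/σ4 boundary: cluster /zjg/ — the longest permitted-onset suffix is /g/; onset = /g/, preceding coda = /zj/.
σ4/σ5 boundary: /vw/ is a licit onset in full, so it all attaches to the next syllable.
σ5/σ6 boundary: /lkw/ — longest licit onset from the right is /kw/, leaving /l/ as coda.
Putting it together: kwi.hwo.kwizj.go.vwul.kwu.
The /z/ is in the coda of syllable 3 (/kwizj/).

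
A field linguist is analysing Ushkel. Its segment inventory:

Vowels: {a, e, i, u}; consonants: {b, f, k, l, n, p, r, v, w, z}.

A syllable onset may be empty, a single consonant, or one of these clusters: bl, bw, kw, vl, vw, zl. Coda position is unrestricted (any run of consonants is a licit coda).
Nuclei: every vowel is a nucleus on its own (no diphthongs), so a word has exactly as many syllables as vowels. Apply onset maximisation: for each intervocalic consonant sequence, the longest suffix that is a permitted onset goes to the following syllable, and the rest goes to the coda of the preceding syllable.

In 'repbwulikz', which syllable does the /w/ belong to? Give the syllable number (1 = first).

Nuclei (vowels): e, u, i → 3 syllables.
Between /e/ (V1) and /u/ (V2): /pbw/ — longest licit onset from the right is /bw/, leaving /p/ as coda.
Between /u/ (V2) and /i/ (V3): just /l/ — single C goes to the following onset.
Syllabification: rep.bwu.likz.
The /w/ is in the onset of syllable 2 (/bwu/).

2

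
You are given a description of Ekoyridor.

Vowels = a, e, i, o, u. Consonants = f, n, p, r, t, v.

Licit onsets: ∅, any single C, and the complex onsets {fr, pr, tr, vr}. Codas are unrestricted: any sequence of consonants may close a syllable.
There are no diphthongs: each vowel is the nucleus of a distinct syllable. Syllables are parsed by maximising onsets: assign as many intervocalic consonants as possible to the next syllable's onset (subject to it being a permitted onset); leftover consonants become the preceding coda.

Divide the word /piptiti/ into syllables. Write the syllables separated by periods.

pip.ti.ti

The vowels are i, i, i — 3 nuclei, so 3 syllables.
σ1/σ2 boundary: /pt/ splits as /p/ + /t/ (/t/ is the longest suffix that is a licit onset).
σ2/σ3 boundary: just /t/ — single C goes to the following onset.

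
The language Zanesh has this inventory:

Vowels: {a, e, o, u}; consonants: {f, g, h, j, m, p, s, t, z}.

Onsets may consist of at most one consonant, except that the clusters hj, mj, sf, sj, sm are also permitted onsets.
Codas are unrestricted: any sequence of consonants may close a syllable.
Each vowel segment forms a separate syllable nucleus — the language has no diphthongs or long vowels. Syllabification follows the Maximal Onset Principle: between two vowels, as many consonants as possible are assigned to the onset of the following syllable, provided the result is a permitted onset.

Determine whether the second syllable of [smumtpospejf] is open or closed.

Nuclei (vowels): u, o, e → 3 syllables.
Between /u/ (V1) and /o/ (V2): cluster /mtp/ — the longest permitted-onset suffix is /p/; onset = /p/, preceding coda = /mt/.
Between /o/ (V2) and /e/ (V3): /sp/; trying suffixes from longest down, /p/ is the first permitted one, so coda /s/ | onset /p/.
Putting it together: smumt.pos.pejf.
Syllable 2 is /pos/ with coda /s/, so it is closed.

closed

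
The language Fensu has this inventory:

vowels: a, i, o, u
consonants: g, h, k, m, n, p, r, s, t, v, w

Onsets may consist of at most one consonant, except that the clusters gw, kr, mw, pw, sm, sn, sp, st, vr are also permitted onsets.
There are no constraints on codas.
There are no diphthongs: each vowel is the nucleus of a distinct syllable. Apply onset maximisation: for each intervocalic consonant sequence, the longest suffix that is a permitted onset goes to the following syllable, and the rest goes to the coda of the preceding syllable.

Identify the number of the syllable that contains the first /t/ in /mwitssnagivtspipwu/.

1

The vowels are i, a, i, i, u — 5 nuclei, so 5 syllables.
V1 /i/ – V2 /a/: /tssn/; trying suffixes from longest down, /sn/ is the first permitted one, so coda /ts/ | onset /sn/.
V2 /a/ – V3 /i/: just /g/ — single C goes to the following onset.
V3 /i/ – V4 /i/: /vtsp/ — longest licit onset from the right is /sp/, leaving /vt/ as coda.
V4 /i/ – V5 /u/: cluster /pw/ — /pw/ is itself a permitted onset, so the whole cluster goes right; preceding coda = ∅.
Result: mwits.sna.givt.spi.pwu.
The first /t/ is in the coda of syllable 1 (/mwits/).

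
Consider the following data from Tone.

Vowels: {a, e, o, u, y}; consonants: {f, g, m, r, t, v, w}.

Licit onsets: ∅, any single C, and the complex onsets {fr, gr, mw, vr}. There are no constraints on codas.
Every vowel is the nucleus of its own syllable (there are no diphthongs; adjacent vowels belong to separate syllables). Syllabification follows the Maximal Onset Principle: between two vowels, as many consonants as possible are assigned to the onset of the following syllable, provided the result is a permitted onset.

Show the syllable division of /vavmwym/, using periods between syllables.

vav.mwym

Nuclei (vowels): a, y → 2 syllables.
V1 /a/ – V2 /y/: /vmw/ splits as /v/ + /mw/ (/mw/ is the longest suffix that is a licit onset).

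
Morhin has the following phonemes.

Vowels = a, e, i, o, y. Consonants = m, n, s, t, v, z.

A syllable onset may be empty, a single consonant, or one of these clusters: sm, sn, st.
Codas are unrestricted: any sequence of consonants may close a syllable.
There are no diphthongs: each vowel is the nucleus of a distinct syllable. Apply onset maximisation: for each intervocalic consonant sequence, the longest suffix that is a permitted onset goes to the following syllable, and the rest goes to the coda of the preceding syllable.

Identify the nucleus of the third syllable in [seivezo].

e

Vowels present: e, i, e, o; each is a nucleus, giving 4 syllables.
The third nucleus (vowel 3 from the left) is /e/.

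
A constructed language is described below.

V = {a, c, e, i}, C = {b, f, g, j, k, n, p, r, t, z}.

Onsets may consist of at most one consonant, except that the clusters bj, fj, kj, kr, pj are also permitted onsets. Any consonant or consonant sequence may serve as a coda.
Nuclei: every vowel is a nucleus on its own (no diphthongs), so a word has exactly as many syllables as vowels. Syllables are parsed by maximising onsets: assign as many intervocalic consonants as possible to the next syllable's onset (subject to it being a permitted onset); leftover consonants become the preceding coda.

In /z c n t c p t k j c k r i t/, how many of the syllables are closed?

Vowels present: c, c, c, i; each is a nucleus, giving 4 syllables.
Between /c/ (V1) and /c/ (V2): cluster /nt/ — the longest permitted-onset suffix is /t/; onset = /t/, preceding coda = /n/.
Between /c/ (V2) and /c/ (V3): cluster /ptkj/ — the longest permitted-onset suffix is /kj/; onset = /kj/, preceding coda = /pt/.
Between /c/ (V3) and /i/ (V4): /kr/ — entire cluster is a permitted onset → onset /kr/, coda ∅.
Putting it together: zcn.tcpt.kjc.krit.
Classifying each syllable: /zcn/ (closed), /tcpt/ (closed), /kjc/ (open), /krit/ (closed).
Closed syllables: 3.

3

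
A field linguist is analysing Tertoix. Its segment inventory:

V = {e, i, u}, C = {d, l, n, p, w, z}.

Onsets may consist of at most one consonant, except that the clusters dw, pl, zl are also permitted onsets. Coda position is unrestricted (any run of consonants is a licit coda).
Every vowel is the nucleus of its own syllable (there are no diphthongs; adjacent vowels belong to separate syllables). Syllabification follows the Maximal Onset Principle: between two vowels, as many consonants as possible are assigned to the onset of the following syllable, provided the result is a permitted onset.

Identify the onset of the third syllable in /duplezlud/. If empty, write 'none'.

Nuclei (vowels): u, e, u → 3 syllables.
σ1/σ2 boundary: /pl/ is a licit onset in full, so it all attaches to the next syllable.
σ2/σ3 boundary: /zl/ — entire cluster is a permitted onset → onset /zl/, coda ∅.
Putting it together: du.ple.zlud.
Syllable 3 is /zlud/: onset /zl/, nucleus /u/, coda /d/.

zl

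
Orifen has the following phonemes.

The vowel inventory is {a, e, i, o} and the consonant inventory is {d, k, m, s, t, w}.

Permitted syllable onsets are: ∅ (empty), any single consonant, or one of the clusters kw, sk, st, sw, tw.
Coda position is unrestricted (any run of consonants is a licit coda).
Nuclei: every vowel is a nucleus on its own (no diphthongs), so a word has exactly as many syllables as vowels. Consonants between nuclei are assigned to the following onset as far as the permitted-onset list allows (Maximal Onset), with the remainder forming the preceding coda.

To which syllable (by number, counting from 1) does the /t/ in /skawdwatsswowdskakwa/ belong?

Nuclei (vowels): a, a, o, a, a → 5 syllables.
/a…a/ gap (V1→V2): cluster /wdw/ — the longest permitted-onset suffix is /w/; onset = /w/, preceding coda = /wd/.
/a…o/ gap (V2→V3): /tssw/; trying suffixes from longest down, /sw/ is the first permitted one, so coda /ts/ | onset /sw/.
/o…a/ gap (V3→V4): /wdsk/ — longest licit onset from the right is /sk/, leaving /wd/ as coda.
/a…a/ gap (V4→V5): cluster /kw/ — /kw/ is itself a permitted onset, so the whole cluster goes right; preceding coda = ∅.
Syllabification: skawd.wats.swowd.ska.kwa.
The /t/ is in the coda of syllable 2 (/wats/).

2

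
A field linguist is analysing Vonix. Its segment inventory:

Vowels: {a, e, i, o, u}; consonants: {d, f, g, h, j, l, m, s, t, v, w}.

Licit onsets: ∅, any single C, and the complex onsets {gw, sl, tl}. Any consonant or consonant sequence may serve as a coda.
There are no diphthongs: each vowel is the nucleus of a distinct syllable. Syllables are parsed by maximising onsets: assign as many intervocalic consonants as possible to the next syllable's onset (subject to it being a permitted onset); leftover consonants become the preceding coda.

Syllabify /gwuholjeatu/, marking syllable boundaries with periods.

gwu.hol.je.a.tu

The vowels are u, o, e, a, u — 5 nuclei, so 5 syllables.
Between /u/ (V1) and /o/ (V2): /h/ is a single consonant, so it becomes the next onset.
Between /o/ (V2) and /e/ (V3): /lj/; trying suffixes from longest down, /j/ is the first permitted one, so coda /l/ | onset /j/.
Between /e/ (V3) and /a/ (V4): hiatus — the boundary sits between the two vowels.
Between /a/ (V4) and /u/ (V5): /t/ → onset of the next syllable (single consonants are always licit onsets).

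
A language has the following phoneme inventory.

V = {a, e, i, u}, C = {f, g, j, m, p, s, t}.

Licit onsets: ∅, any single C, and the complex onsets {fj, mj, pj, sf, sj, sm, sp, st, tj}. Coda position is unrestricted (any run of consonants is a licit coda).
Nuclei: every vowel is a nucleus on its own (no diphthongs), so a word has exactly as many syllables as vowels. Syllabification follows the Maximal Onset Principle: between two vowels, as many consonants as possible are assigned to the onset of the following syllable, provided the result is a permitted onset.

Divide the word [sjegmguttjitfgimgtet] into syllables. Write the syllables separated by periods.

The vowels are e, u, i, i, e — 5 nuclei, so 5 syllables.
σ1/σ2 boundary: /gmg/ splits as /gm/ + /g/ (/g/ is the longest suffix that is a licit onset).
σ2/σ3 boundary: /ttj/; trying suffixes from longest down, /tj/ is the first permitted one, so coda /t/ | onset /tj/.
σ3/σ4 boundary: /tfg/ — longest licit onset from the right is /g/, leaving /tf/ as coda.
σ4/σ5 boundary: cluster /mgt/ — the longest permitted-onset suffix is /t/; onset = /t/, preceding coda = /mg/.

sjegm.gut.tjitf.gimg.tet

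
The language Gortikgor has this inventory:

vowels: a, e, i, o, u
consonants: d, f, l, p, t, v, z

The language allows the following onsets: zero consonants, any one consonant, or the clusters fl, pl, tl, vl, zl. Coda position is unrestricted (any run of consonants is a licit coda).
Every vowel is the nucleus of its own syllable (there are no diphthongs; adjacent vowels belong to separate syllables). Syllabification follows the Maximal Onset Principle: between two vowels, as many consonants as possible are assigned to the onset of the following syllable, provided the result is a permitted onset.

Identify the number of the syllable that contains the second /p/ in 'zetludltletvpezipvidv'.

Nuclei (vowels): e, u, e, e, i, i → 6 syllables.
V1 /e/ – V2 /u/: cluster /tl/ — /tl/ is itself a permitted onset, so the whole cluster goes right; preceding coda = ∅.
V2 /u/ – V3 /e/: /dltl/ splits as /dl/ + /tl/ (/tl/ is the longest suffix that is a licit onset).
V3 /e/ – V4 /e/: cluster /tvp/ — the longest permitted-onset suffix is /p/; onset = /p/, preceding coda = /tv/.
V4 /e/ – V5 /i/: just /z/ — single C goes to the following onset.
V5 /i/ – V6 /i/: /pv/ splits as /p/ + /v/ (/v/ is the longest suffix that is a licit onset).
Putting it together: ze.tludl.tletv.pe.zip.vidv.
The second /p/ is in the coda of syllable 5 (/zip/).

5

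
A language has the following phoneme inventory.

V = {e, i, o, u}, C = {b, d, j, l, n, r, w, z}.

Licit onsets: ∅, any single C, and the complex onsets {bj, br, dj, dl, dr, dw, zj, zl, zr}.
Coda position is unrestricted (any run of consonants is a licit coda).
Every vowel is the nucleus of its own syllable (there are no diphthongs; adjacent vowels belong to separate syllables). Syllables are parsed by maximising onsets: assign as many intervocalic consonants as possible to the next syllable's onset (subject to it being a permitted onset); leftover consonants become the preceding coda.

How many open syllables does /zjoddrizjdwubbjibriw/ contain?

1

Nuclei (vowels): o, i, u, i, i → 5 syllables.
Between /o/ (V1) and /i/ (V2): /ddr/ splits as /d/ + /dr/ (/dr/ is the longest suffix that is a licit onset).
Between /i/ (V2) and /u/ (V3): /zjdw/ — longest licit onset from the right is /dw/, leaving /zj/ as coda.
Between /u/ (V3) and /i/ (V4): /bbj/; trying suffixes from longest down, /bj/ is the first permitted one, so coda /b/ | onset /bj/.
Between /i/ (V4) and /i/ (V5): cluster /br/ — /br/ is itself a permitted onset, so the whole cluster goes right; preceding coda = ∅.
So the parse is zjod.drizj.dwub.bji.briw.
Classifying each syllable: /zjod/ (closed), /drizj/ (closed), /dwub/ (closed), /bji/ (open), /briw/ (closed).
Open syllables: 1.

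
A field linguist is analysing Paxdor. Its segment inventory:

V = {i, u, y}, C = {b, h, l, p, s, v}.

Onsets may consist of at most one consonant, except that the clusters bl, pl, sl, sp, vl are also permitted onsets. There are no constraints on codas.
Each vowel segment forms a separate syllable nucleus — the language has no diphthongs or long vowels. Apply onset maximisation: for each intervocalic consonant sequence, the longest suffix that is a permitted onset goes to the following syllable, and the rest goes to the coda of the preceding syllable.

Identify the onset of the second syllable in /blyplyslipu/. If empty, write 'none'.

Nuclei (vowels): y, y, i, u → 4 syllables.
σ1/σ2 boundary: /pl/ — entire cluster is a permitted onset → onset /pl/, coda ∅.
σ2/σ3 boundary: /sl/ — entire cluster is a permitted onset → onset /sl/, coda ∅.
σ3/σ4 boundary: just /p/ — single C goes to the following onset.
Putting it together: bly.ply.sli.pu.
Syllable 2 is /ply/: onset /pl/, nucleus /y/, coda ∅.

pl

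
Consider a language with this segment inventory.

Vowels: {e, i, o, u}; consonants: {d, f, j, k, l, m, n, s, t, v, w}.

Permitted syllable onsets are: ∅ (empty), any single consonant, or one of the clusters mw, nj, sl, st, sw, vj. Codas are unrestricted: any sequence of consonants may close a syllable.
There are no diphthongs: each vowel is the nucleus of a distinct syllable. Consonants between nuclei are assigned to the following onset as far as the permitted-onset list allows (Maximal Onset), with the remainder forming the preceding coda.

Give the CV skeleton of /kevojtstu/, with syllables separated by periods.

CV.CVCC.CCV

Vowels present: e, o, u; each is a nucleus, giving 3 syllables.
Between /e/ (V1) and /o/ (V2): just /v/ — single C goes to the following onset.
Between /o/ (V2) and /u/ (V3): /jtst/ — longest licit onset from the right is /st/, leaving /jt/ as coda.
Putting it together: ke.vojt.stu.
Mapping each syllable to C/V: /ke/ → CV, /vojt/ → CVCC, /stu/ → CCV.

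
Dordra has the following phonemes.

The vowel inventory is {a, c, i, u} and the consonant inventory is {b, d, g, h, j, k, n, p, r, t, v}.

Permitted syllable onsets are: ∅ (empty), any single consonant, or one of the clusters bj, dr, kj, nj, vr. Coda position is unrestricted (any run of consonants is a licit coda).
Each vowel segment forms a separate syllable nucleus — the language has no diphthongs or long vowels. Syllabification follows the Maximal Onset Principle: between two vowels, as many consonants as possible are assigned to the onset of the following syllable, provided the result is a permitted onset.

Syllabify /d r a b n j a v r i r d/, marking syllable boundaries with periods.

The vowels are a, a, i — 3 nuclei, so 3 syllables.
V1 /a/ – V2 /a/: /bnj/; trying suffixes from longest down, /nj/ is the first permitted one, so coda /b/ | onset /nj/.
V2 /a/ – V3 /i/: /vr/ is a licit onset in full, so it all attaches to the next syllable.

drab.nja.vrird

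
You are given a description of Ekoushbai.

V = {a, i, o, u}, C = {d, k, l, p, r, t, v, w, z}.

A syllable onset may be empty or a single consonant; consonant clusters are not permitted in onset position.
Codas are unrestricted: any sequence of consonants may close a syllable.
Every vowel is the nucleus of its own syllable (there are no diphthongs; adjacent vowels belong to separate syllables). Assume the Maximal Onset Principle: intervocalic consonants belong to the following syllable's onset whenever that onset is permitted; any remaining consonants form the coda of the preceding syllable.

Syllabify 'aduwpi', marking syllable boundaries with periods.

Nuclei (vowels): a, u, i → 3 syllables.
σ1/σ2 boundary: /d/ → onset of the next syllable (single consonants are always licit onsets).
σ2/σ3 boundary: cluster /wp/ — the longest permitted-onset suffix is /p/; onset = /p/, preceding coda = /w/.

a.duw.pi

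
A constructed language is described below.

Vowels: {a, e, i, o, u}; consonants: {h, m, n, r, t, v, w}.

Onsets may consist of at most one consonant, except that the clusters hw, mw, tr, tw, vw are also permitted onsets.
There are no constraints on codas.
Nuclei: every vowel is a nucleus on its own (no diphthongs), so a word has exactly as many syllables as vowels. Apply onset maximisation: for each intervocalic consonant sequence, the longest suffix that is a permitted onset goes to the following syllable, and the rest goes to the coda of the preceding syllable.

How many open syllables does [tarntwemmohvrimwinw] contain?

The vowels are a, e, o, i, i — 5 nuclei, so 5 syllables.
σ1/σ2 boundary: /rntw/ — longest licit onset from the right is /tw/, leaving /rn/ as coda.
σ2/σ3 boundary: /mm/ splits as /m/ + /m/ (/m/ is the longest suffix that is a licit onset).
σ3/σ4 boundary: /hvr/ splits as /hv/ + /r/ (/r/ is the longest suffix that is a licit onset).
σ4/σ5 boundary: /mw/ is a licit onset in full, so it all attaches to the next syllable.
Result: tarn.twem.mohv.ri.mwinw.
Classifying each syllable: /tarn/ (closed), /twem/ (closed), /mohv/ (closed), /ri/ (open), /mwinw/ (closed).
Open syllables: 1.

1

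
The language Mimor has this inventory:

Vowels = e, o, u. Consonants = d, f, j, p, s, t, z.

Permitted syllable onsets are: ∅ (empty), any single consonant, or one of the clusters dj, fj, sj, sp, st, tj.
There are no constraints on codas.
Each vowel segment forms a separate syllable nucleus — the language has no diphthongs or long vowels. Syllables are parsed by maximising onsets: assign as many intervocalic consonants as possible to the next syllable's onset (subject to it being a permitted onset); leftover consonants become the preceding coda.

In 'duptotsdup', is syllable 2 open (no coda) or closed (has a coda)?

closed

Vowels present: u, o, u; each is a nucleus, giving 3 syllables.
V1 /u/ – V2 /o/: /pt/ splits as /p/ + /t/ (/t/ is the longest suffix that is a licit onset).
V2 /o/ – V3 /u/: /tsd/ — longest licit onset from the right is /d/, leaving /ts/ as coda.
Syllabification: dup.tots.dup.
Syllable 2 is /tots/ with coda /ts/, so it is closed.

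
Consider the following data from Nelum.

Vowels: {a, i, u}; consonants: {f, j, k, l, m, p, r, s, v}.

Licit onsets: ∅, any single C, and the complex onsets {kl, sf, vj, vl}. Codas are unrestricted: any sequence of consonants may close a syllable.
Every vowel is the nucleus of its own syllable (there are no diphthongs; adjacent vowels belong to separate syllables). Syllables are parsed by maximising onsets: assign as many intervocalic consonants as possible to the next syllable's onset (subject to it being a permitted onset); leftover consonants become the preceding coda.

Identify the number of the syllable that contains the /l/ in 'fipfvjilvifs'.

Vowels present: i, i, i; each is a nucleus, giving 3 syllables.
Between /i/ (V1) and /i/ (V2): cluster /pfvj/ — the longest permitted-onset suffix is /vj/; onset = /vj/, preceding coda = /pf/.
Between /i/ (V2) and /i/ (V3): /lv/ — longest licit onset from the right is /v/, leaving /l/ as coda.
Result: fipf.vjil.vifs.
The /l/ is in the coda of syllable 2 (/vjil/).

2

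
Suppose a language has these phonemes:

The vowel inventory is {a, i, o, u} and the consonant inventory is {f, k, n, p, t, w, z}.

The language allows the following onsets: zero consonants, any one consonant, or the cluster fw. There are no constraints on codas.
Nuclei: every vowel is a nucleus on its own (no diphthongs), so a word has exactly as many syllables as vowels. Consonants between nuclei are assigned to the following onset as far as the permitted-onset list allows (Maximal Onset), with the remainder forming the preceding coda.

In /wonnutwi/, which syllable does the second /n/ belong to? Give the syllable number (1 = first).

Vowels present: o, u, i; each is a nucleus, giving 3 syllables.
V1 /o/ – V2 /u/: /nn/ — longest licit onset from the right is /n/, leaving /n/ as coda.
V2 /u/ – V3 /i/: cluster /tw/ — the longest permitted-onset suffix is /w/; onset = /w/, preceding coda = /t/.
Syllabification: won.nut.wi.
The second /n/ is in the onset of syllable 2 (/nut/).

2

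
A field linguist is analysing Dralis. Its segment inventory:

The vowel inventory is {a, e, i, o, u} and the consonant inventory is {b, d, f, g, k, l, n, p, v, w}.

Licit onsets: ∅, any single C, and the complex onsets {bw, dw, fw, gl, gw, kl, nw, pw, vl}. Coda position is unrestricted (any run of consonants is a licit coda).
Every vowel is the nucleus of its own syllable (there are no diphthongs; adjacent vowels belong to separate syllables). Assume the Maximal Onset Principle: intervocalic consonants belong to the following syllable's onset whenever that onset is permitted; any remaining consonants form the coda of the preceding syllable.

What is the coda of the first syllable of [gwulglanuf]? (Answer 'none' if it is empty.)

l

Nuclei (vowels): u, a, u → 3 syllables.
σ1/σ2 boundary: /lgl/ — longest licit onset from the right is /gl/, leaving /l/ as coda.
σ2/σ3 boundary: /n/ → onset of the next syllable (single consonants are always licit onsets).
Result: gwul.gla.nuf.
Syllable 1 is /gwul/: onset /gw/, nucleus /u/, coda /l/.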